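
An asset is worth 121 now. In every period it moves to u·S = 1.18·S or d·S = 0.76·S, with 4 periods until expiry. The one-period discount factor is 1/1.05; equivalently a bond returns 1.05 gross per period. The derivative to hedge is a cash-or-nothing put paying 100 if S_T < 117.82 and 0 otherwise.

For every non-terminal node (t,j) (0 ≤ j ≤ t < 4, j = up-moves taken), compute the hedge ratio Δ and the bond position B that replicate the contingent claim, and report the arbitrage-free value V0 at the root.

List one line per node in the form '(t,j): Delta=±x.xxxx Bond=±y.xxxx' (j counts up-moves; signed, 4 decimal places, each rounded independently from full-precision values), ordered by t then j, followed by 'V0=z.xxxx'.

(0,0): Delta=-0.7525 Bond=121.0930
(1,0): Delta=-1.1196 Bond=160.9074
(1,1): Delta=-0.6465 Bond=112.0139
(2,0): Delta=0.0000 Bond=90.7029
(2,1): Delta=-1.4429 Bond=204.0302
(2,2): Delta=-0.4166 Bond=78.8766
(3,0): Delta=0.0000 Bond=95.2381
(3,1): Delta=0.0000 Bond=95.2381
(3,2): Delta=-1.8595 Bond=267.5737
(3,3): Delta=0.0000 Bond=0.0000
V0=30.0397

Risk-neutral probability p* = (R−d)/(u−d) = (1.05−0.76)/(1.18−0.76) = 0.6905.
Terminal values V(4,·): V(4,0)=100.0000, V(4,1)=100.0000, V(4,2)=100.0000, V(4,3)=0.0000, V(4,4)=0.0000
  t=3,j=0: stock 53.1161 → up 62.6770 (V=100.0000), down 40.3682 (V=100.0000). Price 95.2381; hedge Δ=0.0000, bond B=95.2381.
  t=3,j=1: stock 82.4697 → up 97.3143 (V=100.0000), down 62.6770 (V=100.0000). Price 95.2381; hedge Δ=0.0000, bond B=95.2381.
  t=3,j=2: stock 128.0451 → up 151.0932 (V=0.0000), down 97.3143 (V=100.0000). Price 29.4785; hedge Δ=-1.8595, bond B=267.5737.
  t=3,j=3: stock 198.8069 → up 234.5921 (V=0.0000), down 151.0932 (V=0.0000). Price 0.0000; hedge Δ=0.0000, bond B=0.0000.
  t=2,j=0: stock 69.8896 → up 82.4697 (V=95.2381), down 53.1161 (V=95.2381). Price 90.7029; hedge Δ=0.0000, bond B=90.7029.
  t=2,j=1: stock 108.5128 → up 128.0451 (V=29.4785), down 82.4697 (V=95.2381). Price 47.4596; hedge Δ=-1.4429, bond B=204.0302.
  t=2,j=2: stock 168.4804 → up 198.8069 (V=0.0000), down 128.0451 (V=29.4785). Price 8.6898; hedge Δ=-0.4166, bond B=78.8766.
  t=1,j=0: stock 91.9600 → up 108.5128 (V=47.4596), down 69.8896 (V=90.7029). Price 57.9471; hedge Δ=-1.1196, bond B=160.9074.
  t=1,j=1: stock 142.7800 → up 168.4804 (V=8.6898), down 108.5128 (V=47.4596). Price 19.7048; hedge Δ=-0.6465, bond B=112.0139.
  t=0,j=0: stock 121.0000 → up 142.7800 (V=19.7048), down 91.9600 (V=57.9471). Price 30.0397; hedge Δ=-0.7525, bond B=121.0930.
Root portfolio cost Δ·121+B reproduces V0=30.0397.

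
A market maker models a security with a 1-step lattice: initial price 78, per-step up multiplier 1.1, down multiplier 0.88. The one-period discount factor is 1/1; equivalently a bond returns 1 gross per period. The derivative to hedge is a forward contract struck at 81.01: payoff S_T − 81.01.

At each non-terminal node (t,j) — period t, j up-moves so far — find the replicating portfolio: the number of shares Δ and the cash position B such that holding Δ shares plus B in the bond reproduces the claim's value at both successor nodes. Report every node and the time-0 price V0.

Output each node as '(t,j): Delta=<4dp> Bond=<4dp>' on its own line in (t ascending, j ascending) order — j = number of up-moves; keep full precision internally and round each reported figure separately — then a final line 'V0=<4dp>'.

(0,0): Delta=1.0000 Bond=-81.0100
V0=-3.0100

Since d<R<u, set p* = (R−d)/(u−d) = 0.5455; price each node as the discounted p*-expectation of its children.
At expiry t=1: V(1,0)=-12.3700, V(1,1)=4.7900
(0,0): S=78.0000. Δ = (V_up−V_dn)/(S_up−S_dn) = (4.7900−-12.3700)/(85.8000−68.6400) = 1.0000. V = [p*·4.7900 + (1−p*)·-12.3700]/1 = -3.0100. B = V − Δ·S = -81.0100.
The time-0 hedge costs -3.0100, which is the no-arbitrage price.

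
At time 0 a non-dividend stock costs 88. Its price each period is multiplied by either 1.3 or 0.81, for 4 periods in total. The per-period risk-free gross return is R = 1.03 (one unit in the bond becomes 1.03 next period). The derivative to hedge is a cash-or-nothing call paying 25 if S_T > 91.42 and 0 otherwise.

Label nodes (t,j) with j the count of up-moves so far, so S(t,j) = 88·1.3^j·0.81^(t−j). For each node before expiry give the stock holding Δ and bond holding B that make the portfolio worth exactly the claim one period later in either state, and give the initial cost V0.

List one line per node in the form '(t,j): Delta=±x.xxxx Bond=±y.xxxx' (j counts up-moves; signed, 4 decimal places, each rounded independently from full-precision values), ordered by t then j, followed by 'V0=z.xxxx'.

No-arbitrage ⇒ martingale measure with p* = (R−d)/(u−d) = 0.4490.
At expiry t=4: V(4,0)=0.0000, V(4,1)=0.0000, V(4,2)=25.0000, V(4,3)=25.0000, V(4,4)=25.0000
  t=3,j=0: stock 46.7668 → up 60.7969 (V=0.0000), down 37.8811 (V=0.0000). Price 0.0000; hedge Δ=0.0000, bond B=0.0000.
  t=3,j=1: stock 75.0578 → up 97.5752 (V=25.0000), down 60.7969 (V=0.0000). Price 10.8976; hedge Δ=0.6797, bond B=-40.1228.
  t=3,j=2: stock 120.4632 → up 156.6022 (V=25.0000), down 97.5752 (V=25.0000). Price 24.2718; hedge Δ=0.0000, bond B=24.2718.
  t=3,j=3: stock 193.3360 → up 251.3368 (V=25.0000), down 156.6022 (V=25.0000). Price 24.2718; hedge Δ=0.0000, bond B=24.2718.
  t=2,j=0: stock 57.7368 → up 75.0578 (V=10.8976), down 46.7668 (V=0.0000). Price 4.7503; hedge Δ=0.3852, bond B=-17.4896.
  t=2,j=1: stock 92.6640 → up 120.4632 (V=24.2718), down 75.0578 (V=10.8976). Price 16.4100; hedge Δ=0.2946, bond B=-10.8844.
  t=2,j=2: stock 148.7200 → up 193.3360 (V=24.2718), down 120.4632 (V=24.2718). Price 23.5649; hedge Δ=0.0000, bond B=23.5649.
  t=1,j=0: stock 71.2800 → up 92.6640 (V=16.4100), down 57.7368 (V=4.7503). Price 9.6944; hedge Δ=0.3338, bond B=-14.1010.
  t=1,j=1: stock 114.4000 → up 148.7200 (V=23.5649), down 92.6640 (V=16.4100). Price 19.0509; hedge Δ=0.1276, bond B=4.4492.
  t=0,j=0: stock 88.0000 → up 114.4000 (V=19.0509), down 71.2800 (V=9.6944). Price 13.4906; hedge Δ=0.2170, bond B=-5.6042.
Root portfolio cost Δ·88+B reproduces V0=13.4906.

(0,0): Delta=0.2170 Bond=-5.6042
(1,0): Delta=0.3338 Bond=-14.1010
(1,1): Delta=0.1276 Bond=4.4492
(2,0): Delta=0.3852 Bond=-17.4896
(2,1): Delta=0.2946 Bond=-10.8844
(2,2): Delta=0.0000 Bond=23.5649
(3,0): Delta=0.0000 Bond=0.0000
(3,1): Delta=0.6797 Bond=-40.1228
(3,2): Delta=0.0000 Bond=24.2718
(3,3): Delta=0.0000 Bond=24.2718
V0=13.4906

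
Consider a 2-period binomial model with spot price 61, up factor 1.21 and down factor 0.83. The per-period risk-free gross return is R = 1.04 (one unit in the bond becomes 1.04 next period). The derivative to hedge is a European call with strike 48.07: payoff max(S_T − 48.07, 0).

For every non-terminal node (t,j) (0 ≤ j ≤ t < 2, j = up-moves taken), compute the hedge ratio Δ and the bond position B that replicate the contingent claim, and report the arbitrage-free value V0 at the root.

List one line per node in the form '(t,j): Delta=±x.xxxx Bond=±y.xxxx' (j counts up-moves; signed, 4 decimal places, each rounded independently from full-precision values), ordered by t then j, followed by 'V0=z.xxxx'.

No-arbitrage ⇒ martingale measure with p* = (R−d)/(u−d) = 0.5526.
Terminal values V(2,·): V(2,0)=0.0000, V(2,1)=13.1923, V(2,2)=41.2401
  t=1,j=0: stock 50.6300 → up 61.2623 (V=13.1923), down 42.0229 (V=0.0000). Price 7.0101; hedge Δ=0.6857, bond B=-27.7065.
  t=1,j=1: stock 73.8100 → up 89.3101 (V=41.2401), down 61.2623 (V=13.1923). Price 27.5888; hedge Δ=1.0000, bond B=-46.2212.
  t=0,j=0: stock 61.0000 → up 73.8100 (V=27.5888), down 50.6300 (V=7.0101). Price 17.6755; hedge Δ=0.8878, bond B=-36.4791.
Root portfolio cost Δ·61+B reproduces V0=17.6755.

(0,0): Delta=0.8878 Bond=-36.4791
(1,0): Delta=0.6857 Bond=-27.7065
(1,1): Delta=1.0000 Bond=-46.2212
V0=17.6755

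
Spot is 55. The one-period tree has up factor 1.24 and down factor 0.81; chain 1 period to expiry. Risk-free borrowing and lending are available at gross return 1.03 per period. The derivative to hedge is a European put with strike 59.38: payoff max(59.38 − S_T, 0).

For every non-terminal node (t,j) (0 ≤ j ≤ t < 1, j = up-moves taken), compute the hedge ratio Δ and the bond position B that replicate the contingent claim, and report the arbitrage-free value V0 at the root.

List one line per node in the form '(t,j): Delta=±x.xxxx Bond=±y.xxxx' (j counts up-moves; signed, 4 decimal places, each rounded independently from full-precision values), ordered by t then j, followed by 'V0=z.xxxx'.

Under the risk-neutral measure, an up-move has probability p* = (R−d)/(u−d) = 0.5116 and values discount at R = 1.03.
At expiry t=1: V(1,0)=14.8300, V(1,1)=0.0000
Node (0,0) S=55.0000: V=(p*·0.0000+(1−p*)·14.8300)/1.03=7.0316; Δ=(0.0000−14.8300)/(68.2000−44.5500)=-0.6271; B=V−Δ·S=41.5200
Each (Δ,B) replicates both successor values, so the strategy is self-financing and V0 is arbitrage-free.

(0,0): Delta=-0.6271 Bond=41.5200
V0=7.0316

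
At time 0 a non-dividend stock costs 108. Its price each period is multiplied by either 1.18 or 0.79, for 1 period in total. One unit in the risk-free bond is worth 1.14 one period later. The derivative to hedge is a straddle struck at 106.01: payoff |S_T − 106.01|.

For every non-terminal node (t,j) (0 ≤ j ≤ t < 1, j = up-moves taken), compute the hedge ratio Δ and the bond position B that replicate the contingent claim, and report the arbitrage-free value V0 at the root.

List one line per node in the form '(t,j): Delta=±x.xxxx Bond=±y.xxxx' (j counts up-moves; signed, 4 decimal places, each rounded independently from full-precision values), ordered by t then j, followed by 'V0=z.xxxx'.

(0,0): Delta=0.0176 Bond=16.8342
V0=18.7317

Under the risk-neutral measure, an up-move has probability p* = (R−d)/(u−d) = 0.8974 and values discount at R = 1.14.
Terminal values V(1,·): V(1,0)=20.6900, V(1,1)=21.4300
(0,0): S=108.0000. Δ = (V_up−V_dn)/(S_up−S_dn) = (21.4300−20.6900)/(127.4400−85.3200) = 0.0176. V = [p*·21.4300 + (1−p*)·20.6900]/1.14 = 18.7317. B = V − Δ·S = 16.8342.
Check: Δ(0,0)·S0 + B(0,0) = 18.7317 = V0.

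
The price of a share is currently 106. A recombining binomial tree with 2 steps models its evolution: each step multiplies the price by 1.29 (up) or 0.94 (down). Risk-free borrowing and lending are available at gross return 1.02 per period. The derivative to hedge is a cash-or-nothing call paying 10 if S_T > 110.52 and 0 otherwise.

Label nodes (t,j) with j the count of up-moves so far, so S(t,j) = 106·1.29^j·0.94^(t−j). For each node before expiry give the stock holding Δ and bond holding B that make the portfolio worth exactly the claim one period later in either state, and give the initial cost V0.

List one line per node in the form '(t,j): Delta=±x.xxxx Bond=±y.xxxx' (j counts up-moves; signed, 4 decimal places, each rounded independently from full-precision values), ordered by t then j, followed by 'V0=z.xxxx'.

No-arbitrage ⇒ martingale measure with p* = (R−d)/(u−d) = 0.2286.
Terminal payoffs: V(2,0)=0.0000, V(2,1)=10.0000, V(2,2)=10.0000
(1,0): S=99.6400. Δ = (V_up−V_dn)/(S_up−S_dn) = (10.0000−0.0000)/(128.5356−93.6616) = 0.2867. V = [p*·10.0000 + (1−p*)·0.0000]/1.02 = 2.2409. B = V − Δ·S = -26.3305.
(1,1): S=136.7400. Δ = (V_up−V_dn)/(S_up−S_dn) = (10.0000−10.0000)/(176.3946−128.5356) = 0.0000. V = [p*·10.0000 + (1−p*)·10.0000]/1.02 = 9.8039. B = V − Δ·S = 9.8039.
(0,0): S=106.0000. Δ = (V_up−V_dn)/(S_up−S_dn) = (9.8039−2.2409)/(136.7400−99.6400) = 0.2039. V = [p*·9.8039 + (1−p*)·2.2409]/1.02 = 3.8918. B = V − Δ·S = -17.7169.
Check: Δ(0,0)·S0 + B(0,0) = 3.8918 = V0.

(0,0): Delta=0.2039 Bond=-17.7169
(1,0): Delta=0.2867 Bond=-26.3305
(1,1): Delta=0.0000 Bond=9.8039
V0=3.8918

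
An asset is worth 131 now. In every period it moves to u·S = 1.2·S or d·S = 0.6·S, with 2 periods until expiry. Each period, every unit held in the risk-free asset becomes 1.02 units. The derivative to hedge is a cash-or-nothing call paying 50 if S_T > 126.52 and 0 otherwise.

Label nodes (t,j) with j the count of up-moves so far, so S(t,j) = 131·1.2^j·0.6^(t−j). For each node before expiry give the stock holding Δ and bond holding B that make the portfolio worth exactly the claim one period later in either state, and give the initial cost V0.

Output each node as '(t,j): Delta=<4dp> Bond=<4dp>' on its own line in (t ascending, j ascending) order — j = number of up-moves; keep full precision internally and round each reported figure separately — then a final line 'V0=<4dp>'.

(0,0): Delta=0.4366 Bond=-33.6409
(1,0): Delta=0.0000 Bond=0.0000
(1,1): Delta=0.5301 Bond=-49.0196
V0=23.5486

Since d<R<u, set p* = (R−d)/(u−d) = 0.7000; price each node as the discounted p*-expectation of its children.
Terminal values V(2,·): V(2,0)=0.0000, V(2,1)=0.0000, V(2,2)=50.0000
(1,0): S=78.6000. Δ = (V_up−V_dn)/(S_up−S_dn) = (0.0000−0.0000)/(94.3200−47.1600) = 0.0000. V = [p*·0.0000 + (1−p*)·0.0000]/1.02 = 0.0000. B = V − Δ·S = 0.0000.
(1,1): S=157.2000. Δ = (V_up−V_dn)/(S_up−S_dn) = (50.0000−0.0000)/(188.6400−94.3200) = 0.5301. V = [p*·50.0000 + (1−p*)·0.0000]/1.02 = 34.3137. B = V − Δ·S = -49.0196.
(0,0): S=131.0000. Δ = (V_up−V_dn)/(S_up−S_dn) = (34.3137−0.0000)/(157.2000−78.6000) = 0.4366. V = [p*·34.3137 + (1−p*)·0.0000]/1.02 = 23.5486. B = V − Δ·S = -33.6409.
Check: Δ(0,0)·S0 + B(0,0) = 23.5486 = V0.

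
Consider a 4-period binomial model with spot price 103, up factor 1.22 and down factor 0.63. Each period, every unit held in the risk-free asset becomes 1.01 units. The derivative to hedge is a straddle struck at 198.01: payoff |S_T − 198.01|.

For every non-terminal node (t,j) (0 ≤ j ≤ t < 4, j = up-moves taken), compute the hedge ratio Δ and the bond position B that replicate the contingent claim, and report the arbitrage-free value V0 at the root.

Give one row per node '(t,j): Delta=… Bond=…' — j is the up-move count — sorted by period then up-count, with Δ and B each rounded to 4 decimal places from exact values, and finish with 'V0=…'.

The replicating-portfolio and risk-neutral prices coincide; use p* = (1.01−0.63)/(1.22−0.63) = 0.6441 for the latter.
At expiry t=4: V(4,0)=181.7845, V(4,1)=166.5891, V(4,2)=137.1632, V(4,3)=80.1796, V(4,4)=30.1695
  t=3,j=0: stock 25.7548 → up 31.4209 (V=166.5891), down 16.2255 (V=181.7845). Price 170.2947; hedge Δ=-1.0000, bond B=196.0495.
  t=3,j=1: stock 49.8745 → up 60.8468 (V=137.1632), down 31.4209 (V=166.5891). Price 146.1751; hedge Δ=-1.0000, bond B=196.0495.
  t=3,j=2: stock 96.5823 → up 117.8304 (V=80.1796), down 60.8468 (V=137.1632). Price 99.4672; hedge Δ=-1.0000, bond B=196.0495.
  t=3,j=3: stock 187.0323 → up 228.1795 (V=30.1695), down 117.8304 (V=80.1796). Price 47.4947; hedge Δ=-0.4532, bond B=132.2577.
  t=2,j=0: stock 40.8807 → up 49.8745 (V=146.1751), down 25.7548 (V=170.2947). Price 153.2277; hedge Δ=-1.0000, bond B=194.1084.
  t=2,j=1: stock 79.1658 → up 96.5823 (V=99.4672), down 49.8745 (V=146.1751). Price 114.9426; hedge Δ=-1.0000, bond B=194.1084.
  t=2,j=2: stock 153.3052 → up 187.0323 (V=47.4947), down 96.5823 (V=99.4672). Price 65.3400; hedge Δ=-0.5746, bond B=153.4290.
  t=1,j=0: stock 64.8900 → up 79.1658 (V=114.9426), down 40.8807 (V=153.2277). Price 127.2966; hedge Δ=-1.0000, bond B=192.1866.
  t=1,j=1: stock 125.6600 → up 153.3052 (V=65.3400), down 79.1658 (V=114.9426). Price 82.1734; hedge Δ=-0.6690, bond B=166.2457.
  t=0,j=0: stock 103.0000 → up 125.6600 (V=82.1734), down 64.8900 (V=127.2966). Price 97.2616; hedge Δ=-0.7425, bond B=173.7414.
Self-financing check: at every node Δ·S+B equals the discounted successor values.

(0,0): Delta=-0.7425 Bond=173.7414
(1,0): Delta=-1.0000 Bond=192.1866
(1,1): Delta=-0.6690 Bond=166.2457
(2,0): Delta=-1.0000 Bond=194.1084
(2,1): Delta=-1.0000 Bond=194.1084
(2,2): Delta=-0.5746 Bond=153.4290
(3,0): Delta=-1.0000 Bond=196.0495
(3,1): Delta=-1.0000 Bond=196.0495
(3,2): Delta=-1.0000 Bond=196.0495
(3,3): Delta=-0.4532 Bond=132.2577
V0=97.2616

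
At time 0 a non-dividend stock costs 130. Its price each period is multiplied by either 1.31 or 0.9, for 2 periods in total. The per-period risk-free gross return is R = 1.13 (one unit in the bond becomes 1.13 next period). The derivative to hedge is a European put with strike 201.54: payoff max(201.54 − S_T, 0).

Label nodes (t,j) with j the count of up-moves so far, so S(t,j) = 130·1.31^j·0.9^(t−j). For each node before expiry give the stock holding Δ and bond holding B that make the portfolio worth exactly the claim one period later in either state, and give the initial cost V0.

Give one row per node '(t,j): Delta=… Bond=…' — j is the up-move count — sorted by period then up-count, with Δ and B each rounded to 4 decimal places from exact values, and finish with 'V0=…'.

Under the risk-neutral measure, an up-move has probability p* = (R−d)/(u−d) = 0.5610 and values discount at R = 1.13.
Terminal payoffs: V(2,0)=96.2400, V(2,1)=48.2700, V(2,2)=0.0000
(1,0): S=117.0000. Δ = (V_up−V_dn)/(S_up−S_dn) = (48.2700−96.2400)/(153.2700−105.3000) = -1.0000. V = [p*·48.2700 + (1−p*)·96.2400]/1.13 = 61.3540. B = V − Δ·S = 178.3540.
(1,1): S=170.3000. Δ = (V_up−V_dn)/(S_up−S_dn) = (0.0000−48.2700)/(223.0930−153.2700) = -0.6913. V = [p*·0.0000 + (1−p*)·48.2700]/1.13 = 18.7537. B = V − Δ·S = 136.4854.
(0,0): S=130.0000. Δ = (V_up−V_dn)/(S_up−S_dn) = (18.7537−61.3540)/(170.3000−117.0000) = -0.7993. V = [p*·18.7537 + (1−p*)·61.3540]/1.13 = 33.1471. B = V − Δ·S = 137.0502.
The time-0 hedge costs 33.1471, which is the no-arbitrage price.

(0,0): Delta=-0.7993 Bond=137.0502
(1,0): Delta=-1.0000 Bond=178.3540
(1,1): Delta=-0.6913 Bond=136.4854
V0=33.1471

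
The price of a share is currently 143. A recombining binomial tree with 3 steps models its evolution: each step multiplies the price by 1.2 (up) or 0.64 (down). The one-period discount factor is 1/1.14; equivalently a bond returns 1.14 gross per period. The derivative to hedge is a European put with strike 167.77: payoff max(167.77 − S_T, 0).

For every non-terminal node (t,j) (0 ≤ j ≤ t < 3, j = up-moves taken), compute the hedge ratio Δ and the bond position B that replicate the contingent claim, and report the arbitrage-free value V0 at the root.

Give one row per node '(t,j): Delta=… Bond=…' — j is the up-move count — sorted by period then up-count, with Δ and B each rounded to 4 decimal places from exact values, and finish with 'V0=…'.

No-arbitrage ⇒ martingale measure with p* = (R−d)/(u−d) = 0.8929.
Terminal values V(3,·): V(3,0)=130.2834, V(3,1)=97.4826, V(3,2)=35.9812, V(3,3)=0.0000
(2,0): S=58.5728. Δ = (V_up−V_dn)/(S_up−S_dn) = (97.4826−130.2834)/(70.2874−37.4866) = -1.0000. V = [p*·97.4826 + (1−p*)·130.2834]/1.14 = 88.5939. B = V − Δ·S = 147.1667.
(2,1): S=109.8240. Δ = (V_up−V_dn)/(S_up−S_dn) = (35.9812−97.4826)/(131.7888−70.2874) = -1.0000. V = [p*·35.9812 + (1−p*)·97.4826]/1.14 = 37.3427. B = V − Δ·S = 147.1667.
(2,2): S=205.9200. Δ = (V_up−V_dn)/(S_up−S_dn) = (0.0000−35.9812)/(247.1040−131.7888) = -0.3120. V = [p*·0.0000 + (1−p*)·35.9812]/1.14 = 3.3817. B = V − Δ·S = 67.6338.
(1,0): S=91.5200. Δ = (V_up−V_dn)/(S_up−S_dn) = (37.3427−88.5939)/(109.8240−58.5728) = -1.0000. V = [p*·37.3427 + (1−p*)·88.5939]/1.14 = 37.5736. B = V − Δ·S = 129.0936.
(1,1): S=171.6000. Δ = (V_up−V_dn)/(S_up−S_dn) = (3.3817−37.3427)/(205.9200−109.8240) = -0.3534. V = [p*·3.3817 + (1−p*)·37.3427]/1.14 = 6.1582. B = V − Δ·S = 66.8028.
(0,0): S=143.0000. Δ = (V_up−V_dn)/(S_up−S_dn) = (6.1582−37.5736)/(171.6000−91.5200) = -0.3923. V = [p*·6.1582 + (1−p*)·37.5736]/1.14 = 8.3545. B = V − Δ·S = 64.4534.
Check: Δ(0,0)·S0 + B(0,0) = 8.3545 = V0.

(0,0): Delta=-0.3923 Bond=64.4534
(1,0): Delta=-1.0000 Bond=129.0936
(1,1): Delta=-0.3534 Bond=66.8028
(2,0): Delta=-1.0000 Bond=147.1667
(2,1): Delta=-1.0000 Bond=147.1667
(2,2): Delta=-0.3120 Bond=67.6338
V0=8.3545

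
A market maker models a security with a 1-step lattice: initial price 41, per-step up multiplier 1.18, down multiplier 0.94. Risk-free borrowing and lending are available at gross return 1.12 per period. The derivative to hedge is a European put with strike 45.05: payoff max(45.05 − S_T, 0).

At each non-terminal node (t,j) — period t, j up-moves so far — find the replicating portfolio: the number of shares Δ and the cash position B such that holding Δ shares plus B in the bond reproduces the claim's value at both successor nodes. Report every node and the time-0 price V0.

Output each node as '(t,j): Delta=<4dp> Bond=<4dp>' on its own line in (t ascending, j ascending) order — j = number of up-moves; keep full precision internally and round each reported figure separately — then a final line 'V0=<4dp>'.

(0,0): Delta=-0.6616 Bond=28.5781
V0=1.4531

Under the risk-neutral measure, an up-move has probability p* = (R−d)/(u−d) = 0.7500 and values discount at R = 1.12.
Terminal values V(1,·): V(1,0)=6.5100, V(1,1)=0.0000
Node (0,0) S=41.0000: V=(p*·0.0000+(1−p*)·6.5100)/1.12=1.4531; Δ=(0.0000−6.5100)/(48.3800−38.5400)=-0.6616; B=V−Δ·S=28.5781
Root portfolio cost Δ·41+B reproduces V0=1.4531.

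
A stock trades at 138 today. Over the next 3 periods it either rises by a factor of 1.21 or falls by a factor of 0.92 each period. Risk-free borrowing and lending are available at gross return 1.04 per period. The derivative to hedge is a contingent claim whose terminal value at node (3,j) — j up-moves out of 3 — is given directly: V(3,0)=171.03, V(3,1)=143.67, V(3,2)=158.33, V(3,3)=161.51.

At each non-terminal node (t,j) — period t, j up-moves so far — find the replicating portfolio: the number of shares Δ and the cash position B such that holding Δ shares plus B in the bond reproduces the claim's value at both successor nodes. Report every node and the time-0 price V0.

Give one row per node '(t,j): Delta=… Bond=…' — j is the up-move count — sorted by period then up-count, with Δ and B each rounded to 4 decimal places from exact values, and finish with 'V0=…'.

(0,0): Delta=-0.0403 Bond=143.2343
(1,0): Delta=-0.2604 Bond=176.9094
(1,1): Delta=0.1968 Bond=109.3738
(2,0): Delta=-0.8077 Bond=247.9108
(2,1): Delta=0.3291 Bond=93.4254
(2,2): Delta=0.0543 Bond=142.5401
V0=137.6699

No-arbitrage ⇒ martingale measure with p* = (R−d)/(u−d) = 0.4138.
Terminal payoffs: V(3,0)=171.0300, V(3,1)=143.6700, V(3,2)=158.3300, V(3,3)=161.5100
Node (2,0) S=116.8032: V=(p*·143.6700+(1−p*)·171.0300)/1.04=153.5660; Δ=(143.6700−171.0300)/(141.3319−107.4589)=-0.8077; B=V−Δ·S=247.9108
Node (2,1) S=153.6216: V=(p*·158.3300+(1−p*)·143.6700)/1.04=143.9771; Δ=(158.3300−143.6700)/(185.8821−141.3319)=0.3291; B=V−Δ·S=93.4254
Node (2,2) S=202.0458: V=(p*·161.5100+(1−p*)·158.3300)/1.04=153.5056; Δ=(161.5100−158.3300)/(244.4754−185.8821)=0.0543; B=V−Δ·S=142.5401
Node (1,0) S=126.9600: V=(p*·143.9771+(1−p*)·153.5660)/1.04=143.8444; Δ=(143.9771−153.5660)/(153.6216−116.8032)=-0.2604; B=V−Δ·S=176.9094
Node (1,1) S=166.9800: V=(p*·153.5056+(1−p*)·143.9771)/1.04=142.2307; Δ=(153.5056−143.9771)/(202.0458−153.6216)=0.1968; B=V−Δ·S=109.3738
Node (0,0) S=138.0000: V=(p*·142.2307+(1−p*)·143.8444)/1.04=137.6699; Δ=(142.2307−143.8444)/(166.9800−126.9600)=-0.0403; B=V−Δ·S=143.2343
Root portfolio cost Δ·138+B reproduces V0=137.6699.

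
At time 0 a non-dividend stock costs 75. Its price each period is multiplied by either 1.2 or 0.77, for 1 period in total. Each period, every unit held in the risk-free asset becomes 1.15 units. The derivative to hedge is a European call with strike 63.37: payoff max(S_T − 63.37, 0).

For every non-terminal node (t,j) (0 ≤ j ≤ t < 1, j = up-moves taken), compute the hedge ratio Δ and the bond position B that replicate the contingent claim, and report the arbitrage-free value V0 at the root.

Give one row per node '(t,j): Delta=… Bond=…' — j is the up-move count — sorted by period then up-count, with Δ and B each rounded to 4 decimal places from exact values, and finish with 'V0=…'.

(0,0): Delta=0.8257 Bond=-41.4663
V0=20.4639

Risk-neutral probability p* = (R−d)/(u−d) = (1.15−0.77)/(1.2−0.77) = 0.8837.
Terminal payoffs: V(1,0)=0.0000, V(1,1)=26.6300
  t=0,j=0: stock 75.0000 → up 90.0000 (V=26.6300), down 57.7500 (V=0.0000). Price 20.4639; hedge Δ=0.8257, bond B=-41.4663.
Root portfolio cost Δ·75+B reproduces V0=20.4639.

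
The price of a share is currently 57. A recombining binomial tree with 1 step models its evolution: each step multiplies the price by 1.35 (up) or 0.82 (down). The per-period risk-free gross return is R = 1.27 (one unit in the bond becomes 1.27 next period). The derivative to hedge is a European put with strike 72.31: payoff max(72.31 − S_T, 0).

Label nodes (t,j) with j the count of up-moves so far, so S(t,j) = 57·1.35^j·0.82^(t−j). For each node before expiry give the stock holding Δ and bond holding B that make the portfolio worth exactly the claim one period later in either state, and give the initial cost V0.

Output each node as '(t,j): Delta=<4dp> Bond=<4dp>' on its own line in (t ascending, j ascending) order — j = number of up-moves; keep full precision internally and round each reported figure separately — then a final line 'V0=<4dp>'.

(0,0): Delta=-0.8464 Bond=51.2844
V0=3.0391

Risk-neutral probability p* = (R−d)/(u−d) = (1.27−0.82)/(1.35−0.82) = 0.8491.
At expiry t=1: V(1,0)=25.5700, V(1,1)=0.0000
  t=0,j=0: stock 57.0000 → up 76.9500 (V=0.0000), down 46.7400 (V=25.5700). Price 3.0391; hedge Δ=-0.8464, bond B=51.2844.
The time-0 hedge costs 3.0391, which is the no-arbitrage price.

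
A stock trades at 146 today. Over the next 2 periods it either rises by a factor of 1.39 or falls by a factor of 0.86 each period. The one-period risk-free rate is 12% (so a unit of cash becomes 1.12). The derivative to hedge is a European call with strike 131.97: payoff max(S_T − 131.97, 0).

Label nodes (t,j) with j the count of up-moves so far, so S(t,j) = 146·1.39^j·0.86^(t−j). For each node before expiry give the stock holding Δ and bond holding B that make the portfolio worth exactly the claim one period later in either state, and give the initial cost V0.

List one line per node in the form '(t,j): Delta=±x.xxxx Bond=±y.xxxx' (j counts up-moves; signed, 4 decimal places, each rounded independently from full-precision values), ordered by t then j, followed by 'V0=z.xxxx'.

(0,0): Delta=0.8590 Bond=-79.6556
(1,0): Delta=0.6395 Bond=-61.6581
(1,1): Delta=1.0000 Bond=-117.8304
V0=45.7573

Under the risk-neutral measure, an up-move has probability p* = (R−d)/(u−d) = 0.4906 and values discount at R = 1.12.
At expiry t=2: V(2,0)=0.0000, V(2,1)=42.5584, V(2,2)=150.1166
(1,0): S=125.5600. Δ = (V_up−V_dn)/(S_up−S_dn) = (42.5584−0.0000)/(174.5284−107.9816) = 0.6395. V = [p*·42.5584 + (1−p*)·0.0000]/1.12 = 18.6408. B = V − Δ·S = -61.6581.
(1,1): S=202.9400. Δ = (V_up−V_dn)/(S_up−S_dn) = (150.1166−42.5584)/(282.0866−174.5284) = 1.0000. V = [p*·150.1166 + (1−p*)·42.5584]/1.12 = 85.1096. B = V − Δ·S = -117.8304.
(0,0): S=146.0000. Δ = (V_up−V_dn)/(S_up−S_dn) = (85.1096−18.6408)/(202.9400−125.5600) = 0.8590. V = [p*·85.1096 + (1−p*)·18.6408]/1.12 = 45.7573. B = V − Δ·S = -79.6556.
Root portfolio cost Δ·146+B reproduces V0=45.7573.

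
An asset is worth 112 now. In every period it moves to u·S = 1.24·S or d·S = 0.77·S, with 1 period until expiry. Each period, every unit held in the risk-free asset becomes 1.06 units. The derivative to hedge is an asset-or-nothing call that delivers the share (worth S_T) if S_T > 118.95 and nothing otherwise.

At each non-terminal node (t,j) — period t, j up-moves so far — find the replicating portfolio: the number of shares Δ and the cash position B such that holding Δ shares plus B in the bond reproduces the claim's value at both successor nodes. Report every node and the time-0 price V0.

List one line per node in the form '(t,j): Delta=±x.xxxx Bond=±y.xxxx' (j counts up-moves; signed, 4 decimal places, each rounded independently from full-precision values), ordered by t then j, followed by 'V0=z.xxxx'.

The replicating-portfolio and risk-neutral prices coincide; use p* = (1.06−0.77)/(1.24−0.77) = 0.6170 for the latter.
Terminal values V(1,·): V(1,0)=0.0000, V(1,1)=138.8800
  t=0,j=0: stock 112.0000 → up 138.8800 (V=138.8800), down 86.2400 (V=0.0000). Price 80.8414; hedge Δ=2.6383, bond B=-214.6479.
Each (Δ,B) replicates both successor values, so the strategy is self-financing and V0 is arbitrage-free.

(0,0): Delta=2.6383 Bond=-214.6479
V0=80.8414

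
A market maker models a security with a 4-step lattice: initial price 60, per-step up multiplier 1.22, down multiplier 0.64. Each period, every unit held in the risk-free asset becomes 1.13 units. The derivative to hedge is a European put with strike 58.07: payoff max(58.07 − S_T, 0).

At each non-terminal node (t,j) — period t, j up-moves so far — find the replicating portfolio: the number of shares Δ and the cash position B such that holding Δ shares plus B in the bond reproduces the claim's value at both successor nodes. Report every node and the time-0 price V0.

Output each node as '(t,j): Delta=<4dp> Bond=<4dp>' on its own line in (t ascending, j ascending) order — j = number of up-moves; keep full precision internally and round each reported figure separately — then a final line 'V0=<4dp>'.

Since d<R<u, set p* = (R−d)/(u−d) = 0.8448; price each node as the discounted p*-expectation of its children.
Payoff layer (t=4): V(4,0)=48.0037, V(4,1)=38.8811, V(4,2)=21.4911, V(4,3)=0.0000, V(4,4)=0.0000
(3,0): S=15.7286. Δ = (V_up−V_dn)/(S_up−S_dn) = (38.8811−48.0037)/(19.1889−10.0663) = -1.0000. V = [p*·38.8811 + (1−p*)·48.0037]/1.13 = 35.6607. B = V − Δ·S = 51.3894.
(3,1): S=29.9827. Δ = (V_up−V_dn)/(S_up−S_dn) = (21.4911−38.8811)/(36.5789−19.1889) = -1.0000. V = [p*·21.4911 + (1−p*)·38.8811]/1.13 = 21.4067. B = V − Δ·S = 51.3894.
(3,2): S=57.1546. Δ = (V_up−V_dn)/(S_up−S_dn) = (0.0000−21.4911)/(69.7286−36.5789) = -0.6483. V = [p*·0.0000 + (1−p*)·21.4911]/1.13 = 2.9512. B = V − Δ·S = 40.0048.
(3,3): S=108.9509. Δ = (V_up−V_dn)/(S_up−S_dn) = (0.0000−0.0000)/(132.9201−69.7286) = 0.0000. V = [p*·0.0000 + (1−p*)·0.0000]/1.13 = 0.0000. B = V − Δ·S = 0.0000.
(2,0): S=24.5760. Δ = (V_up−V_dn)/(S_up−S_dn) = (21.4067−35.6607)/(29.9827−15.7286) = -1.0000. V = [p*·21.4067 + (1−p*)·35.6607]/1.13 = 20.9013. B = V − Δ·S = 45.4773.
(2,1): S=46.8480. Δ = (V_up−V_dn)/(S_up−S_dn) = (2.9512−21.4067)/(57.1546−29.9827) = -0.6792. V = [p*·2.9512 + (1−p*)·21.4067]/1.13 = 5.1460. B = V − Δ·S = 36.9658.
(2,2): S=89.3040. Δ = (V_up−V_dn)/(S_up−S_dn) = (0.0000−2.9512)/(108.9509−57.1546) = -0.0570. V = [p*·0.0000 + (1−p*)·2.9512]/1.13 = 0.4053. B = V − Δ·S = 5.4935.
(1,0): S=38.4000. Δ = (V_up−V_dn)/(S_up−S_dn) = (5.1460−20.9013)/(46.8480−24.5760) = -0.7074. V = [p*·5.1460 + (1−p*)·20.9013]/1.13 = 6.7175. B = V − Δ·S = 33.8819.
(1,1): S=73.2000. Δ = (V_up−V_dn)/(S_up−S_dn) = (0.4053−5.1460)/(89.3040−46.8480) = -0.1117. V = [p*·0.4053 + (1−p*)·5.1460]/1.13 = 1.0096. B = V − Δ·S = 9.1833.
(0,0): S=60.0000. Δ = (V_up−V_dn)/(S_up−S_dn) = (1.0096−6.7175)/(73.2000−38.4000) = -0.1640. V = [p*·1.0096 + (1−p*)·6.7175]/1.13 = 1.6773. B = V − Δ·S = 11.5184.
Check: Δ(0,0)·S0 + B(0,0) = 1.6773 = V0.

(0,0): Delta=-0.1640 Bond=11.5184
(1,0): Delta=-0.7074 Bond=33.8819
(1,1): Delta=-0.1117 Bond=9.1833
(2,0): Delta=-1.0000 Bond=45.4773
(2,1): Delta=-0.6792 Bond=36.9658
(2,2): Delta=-0.0570 Bond=5.4935
(3,0): Delta=-1.0000 Bond=51.3894
(3,1): Delta=-1.0000 Bond=51.3894
(3,2): Delta=-0.6483 Bond=40.0048
(3,3): Delta=0.0000 Bond=0.0000
V0=1.6773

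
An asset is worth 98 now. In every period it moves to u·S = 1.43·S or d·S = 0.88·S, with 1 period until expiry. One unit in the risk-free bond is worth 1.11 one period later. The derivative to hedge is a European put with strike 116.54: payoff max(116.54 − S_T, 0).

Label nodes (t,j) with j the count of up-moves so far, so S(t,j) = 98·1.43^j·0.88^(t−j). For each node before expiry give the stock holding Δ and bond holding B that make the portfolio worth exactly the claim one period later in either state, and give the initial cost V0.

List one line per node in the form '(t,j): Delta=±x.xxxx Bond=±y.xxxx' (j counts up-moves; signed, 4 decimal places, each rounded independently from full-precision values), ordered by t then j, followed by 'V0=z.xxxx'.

(0,0): Delta=-0.5622 Bond=70.9730
V0=15.8821

No-arbitrage ⇒ martingale measure with p* = (R−d)/(u−d) = 0.4182.
Terminal payoffs: V(1,0)=30.3000, V(1,1)=0.0000
(0,0): S=98.0000. Δ = (V_up−V_dn)/(S_up−S_dn) = (0.0000−30.3000)/(140.1400−86.2400) = -0.5622. V = [p*·0.0000 + (1−p*)·30.3000]/1.11 = 15.8821. B = V − Δ·S = 70.9730.
Each (Δ,B) replicates both successor values, so the strategy is self-financing and V0 is arbitrage-free.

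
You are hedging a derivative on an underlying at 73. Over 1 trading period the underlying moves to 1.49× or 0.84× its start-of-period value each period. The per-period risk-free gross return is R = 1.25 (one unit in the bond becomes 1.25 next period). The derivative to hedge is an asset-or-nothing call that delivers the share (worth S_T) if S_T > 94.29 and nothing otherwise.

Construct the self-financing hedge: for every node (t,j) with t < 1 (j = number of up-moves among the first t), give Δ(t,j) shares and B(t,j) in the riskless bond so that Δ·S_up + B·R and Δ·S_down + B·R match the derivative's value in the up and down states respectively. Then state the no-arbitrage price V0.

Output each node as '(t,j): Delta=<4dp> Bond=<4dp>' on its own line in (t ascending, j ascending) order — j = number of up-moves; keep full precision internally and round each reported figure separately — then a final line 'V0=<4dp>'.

Risk-neutral probability p* = (R−d)/(u−d) = (1.25−0.84)/(1.49−0.84) = 0.6308.
At expiry t=1: V(1,0)=0.0000, V(1,1)=108.7700
  t=0,j=0: stock 73.0000 → up 108.7700 (V=108.7700), down 61.3200 (V=0.0000). Price 54.8870; hedge Δ=2.2923, bond B=-112.4514.
Each (Δ,B) replicates both successor values, so the strategy is self-financing and V0 is arbitrage-free.

(0,0): Delta=2.2923 Bond=-112.4514
V0=54.8870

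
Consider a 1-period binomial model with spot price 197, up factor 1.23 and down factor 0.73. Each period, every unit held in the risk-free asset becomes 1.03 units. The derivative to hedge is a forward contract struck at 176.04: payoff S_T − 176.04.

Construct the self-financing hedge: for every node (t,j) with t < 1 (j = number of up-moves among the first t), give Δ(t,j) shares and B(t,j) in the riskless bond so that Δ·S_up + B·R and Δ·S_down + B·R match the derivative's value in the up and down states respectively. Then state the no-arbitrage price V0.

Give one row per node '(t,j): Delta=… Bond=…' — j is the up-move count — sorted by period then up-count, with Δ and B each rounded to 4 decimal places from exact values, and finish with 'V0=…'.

(0,0): Delta=1.0000 Bond=-170.9126
V0=26.0874

The replicating-portfolio and risk-neutral prices coincide; use p* = (1.03−0.73)/(1.23−0.73) = 0.6000 for the latter.
At expiry t=1: V(1,0)=-32.2300, V(1,1)=66.2700
Node (0,0) S=197.0000: V=(p*·66.2700+(1−p*)·-32.2300)/1.03=26.0874; Δ=(66.2700−-32.2300)/(242.3100−143.8100)=1.0000; B=V−Δ·S=-170.9126
Check: Δ(0,0)·S0 + B(0,0) = 26.0874 = V0.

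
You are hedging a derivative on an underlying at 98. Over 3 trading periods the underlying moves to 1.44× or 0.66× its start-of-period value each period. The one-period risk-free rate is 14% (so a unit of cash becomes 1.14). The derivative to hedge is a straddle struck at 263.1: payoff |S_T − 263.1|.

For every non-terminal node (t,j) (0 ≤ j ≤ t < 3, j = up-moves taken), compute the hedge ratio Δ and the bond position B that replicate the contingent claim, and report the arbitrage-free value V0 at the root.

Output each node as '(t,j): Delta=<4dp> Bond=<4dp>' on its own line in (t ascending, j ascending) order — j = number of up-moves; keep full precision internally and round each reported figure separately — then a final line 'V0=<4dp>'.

Since d<R<u, set p* = (R−d)/(u−d) = 0.6154; price each node as the discounted p*-expectation of its children.
Terminal payoffs: V(3,0)=234.9254, V(3,1)=201.6281, V(3,2)=128.9796, V(3,3)=29.5264
Node (2,0) S=42.6888: V=(p*·201.6281+(1−p*)·234.9254)/1.14=188.1007; Δ=(201.6281−234.9254)/(61.4719−28.1746)=-1.0000; B=V−Δ·S=230.7895
Node (2,1) S=93.1392: V=(p*·128.9796+(1−p*)·201.6281)/1.14=137.6503; Δ=(128.9796−201.6281)/(134.1204−61.4719)=-1.0000; B=V−Δ·S=230.7895
Node (2,2) S=203.2128: V=(p*·29.5264+(1−p*)·128.9796)/1.14=59.4541; Δ=(29.5264−128.9796)/(292.6264−134.1204)=-0.6274; B=V−Δ·S=186.9581
Node (1,0) S=64.6800: V=(p*·137.6503+(1−p*)·188.1007)/1.14=137.7669; Δ=(137.6503−188.1007)/(93.1392−42.6888)=-1.0000; B=V−Δ·S=202.4469
Node (1,1) S=141.1200: V=(p*·59.4541+(1−p*)·137.6503)/1.14=78.5347; Δ=(59.4541−137.6503)/(203.2128−93.1392)=-0.7104; B=V−Δ·S=178.7862
Node (0,0) S=98.0000: V=(p*·78.5347+(1−p*)·137.7669)/1.14=88.8739; Δ=(78.5347−137.7669)/(141.1200−64.6800)=-0.7749; B=V−Δ·S=164.8127
Check: Δ(0,0)·S0 + B(0,0) = 88.8739 = V0.

(0,0): Delta=-0.7749 Bond=164.8127
(1,0): Delta=-1.0000 Bond=202.4469
(1,1): Delta=-0.7104 Bond=178.7862
(2,0): Delta=-1.0000 Bond=230.7895
(2,1): Delta=-1.0000 Bond=230.7895
(2,2): Delta=-0.6274 Bond=186.9581
V0=88.8739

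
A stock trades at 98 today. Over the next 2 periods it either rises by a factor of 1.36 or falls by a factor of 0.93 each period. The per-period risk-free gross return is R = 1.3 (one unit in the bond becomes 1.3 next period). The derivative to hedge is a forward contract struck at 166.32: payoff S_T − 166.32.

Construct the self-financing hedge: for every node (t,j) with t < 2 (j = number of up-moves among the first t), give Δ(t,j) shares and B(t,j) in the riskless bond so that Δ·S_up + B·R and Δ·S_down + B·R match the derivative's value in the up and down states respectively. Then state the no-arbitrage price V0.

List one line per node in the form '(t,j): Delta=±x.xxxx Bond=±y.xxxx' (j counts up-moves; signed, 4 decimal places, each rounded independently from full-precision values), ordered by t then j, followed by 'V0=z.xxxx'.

(0,0): Delta=1.0000 Bond=-98.4142
(1,0): Delta=1.0000 Bond=-127.9385
(1,1): Delta=1.0000 Bond=-127.9385
V0=-0.4142

Since d<R<u, set p* = (R−d)/(u−d) = 0.8605; price each node as the discounted p*-expectation of its children.
Terminal values V(2,·): V(2,0)=-81.5598, V(2,1)=-42.3696, V(2,2)=14.9408
Node (1,0) S=91.1400: V=(p*·-42.3696+(1−p*)·-81.5598)/1.3=-36.7985; Δ=(-42.3696−-81.5598)/(123.9504−84.7602)=1.0000; B=V−Δ·S=-127.9385
Node (1,1) S=133.2800: V=(p*·14.9408+(1−p*)·-42.3696)/1.3=5.3415; Δ=(14.9408−-42.3696)/(181.2608−123.9504)=1.0000; B=V−Δ·S=-127.9385
Node (0,0) S=98.0000: V=(p*·5.3415+(1−p*)·-36.7985)/1.3=-0.4142; Δ=(5.3415−-36.7985)/(133.2800−91.1400)=1.0000; B=V−Δ·S=-98.4142
Self-financing check: at every node Δ·S+B equals the discounted successor values.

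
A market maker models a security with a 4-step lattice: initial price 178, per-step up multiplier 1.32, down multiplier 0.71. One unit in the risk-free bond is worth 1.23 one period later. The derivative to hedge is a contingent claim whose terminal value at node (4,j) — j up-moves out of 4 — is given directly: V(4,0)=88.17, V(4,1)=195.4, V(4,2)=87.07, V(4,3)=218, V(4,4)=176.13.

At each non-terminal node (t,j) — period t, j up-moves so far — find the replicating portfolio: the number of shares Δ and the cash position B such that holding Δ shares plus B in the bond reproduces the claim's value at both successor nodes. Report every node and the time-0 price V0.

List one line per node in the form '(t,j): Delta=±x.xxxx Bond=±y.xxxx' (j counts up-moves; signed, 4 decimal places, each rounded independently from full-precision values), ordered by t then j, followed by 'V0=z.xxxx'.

No-arbitrage ⇒ martingale measure with p* = (R−d)/(u−d) = 0.8525.
At expiry t=4: V(4,0)=88.1700, V(4,1)=195.4000, V(4,2)=87.0700, V(4,3)=218.0000, V(4,4)=176.1300
  t=3,j=0: stock 63.7082 → up 84.0948 (V=195.4000), down 45.2328 (V=88.1700). Price 145.9993; hedge Δ=2.7593, bond B=-29.7876.
  t=3,j=1: stock 118.4433 → up 156.3452 (V=87.0700), down 84.0948 (V=195.4000). Price 83.7830; hedge Δ=-1.4994, bond B=261.3732.
  t=3,j=2: stock 220.2045 → up 290.6700 (V=218.0000), down 156.3452 (V=87.0700). Price 161.5305; hedge Δ=0.9747, bond B=-53.1089.
  t=3,j=3: stock 409.3943 → up 540.4005 (V=176.1300), down 290.6700 (V=218.0000). Price 148.2175; hedge Δ=-0.1677, bond B=216.8569.
  t=2,j=0: stock 89.7298 → up 118.4433 (V=83.7830), down 63.7082 (V=145.9993). Price 75.5792; hedge Δ=-1.1367, bond B=177.5732.
  t=2,j=1: stock 166.8216 → up 220.2045 (V=161.5305), down 118.4433 (V=83.7830). Price 121.9996; hedge Δ=0.7640, bond B=-5.4552.
  t=2,j=2: stock 310.1472 → up 409.3943 (V=148.2175), down 220.2045 (V=161.5305). Price 122.0990; hedge Δ=-0.0704, bond B=143.9235.
  t=1,j=0: stock 126.3800 → up 166.8216 (V=121.9996), down 89.7298 (V=75.5792). Price 93.6185; hedge Δ=0.6021, bond B=17.5195.
  t=1,j=1: stock 234.9600 → up 310.1472 (V=122.0990), down 166.8216 (V=121.9996). Price 99.2555; hedge Δ=0.0007, bond B=99.0927.
  t=0,j=0: stock 178.0000 → up 234.9600 (V=99.2555), down 126.3800 (V=93.6185). Price 80.0194; hedge Δ=0.0519, bond B=70.7783.
Each (Δ,B) replicates both successor values, so the strategy is self-financing and V0 is arbitrage-free.

(0,0): Delta=0.0519 Bond=70.7783
(1,0): Delta=0.6021 Bond=17.5195
(1,1): Delta=0.0007 Bond=99.0927
(2,0): Delta=-1.1367 Bond=177.5732
(2,1): Delta=0.7640 Bond=-5.4552
(2,2): Delta=-0.0704 Bond=143.9235
(3,0): Delta=2.7593 Bond=-29.7876
(3,1): Delta=-1.4994 Bond=261.3732
(3,2): Delta=0.9747 Bond=-53.1089
(3,3): Delta=-0.1677 Bond=216.8569
V0=80.0194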